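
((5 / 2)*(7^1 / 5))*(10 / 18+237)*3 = 7483 / 3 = 2494.33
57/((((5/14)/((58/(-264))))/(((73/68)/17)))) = -281561/127160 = -2.21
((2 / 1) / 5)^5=32 / 3125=0.01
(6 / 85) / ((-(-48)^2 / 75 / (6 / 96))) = -5 / 34816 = -0.00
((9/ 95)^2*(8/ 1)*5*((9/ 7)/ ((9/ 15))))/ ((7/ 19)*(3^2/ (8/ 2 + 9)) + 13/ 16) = 404352/ 561127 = 0.72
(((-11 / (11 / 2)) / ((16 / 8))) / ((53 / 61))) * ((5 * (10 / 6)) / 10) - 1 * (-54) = 16867 / 318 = 53.04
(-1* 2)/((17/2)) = -4/17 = -0.24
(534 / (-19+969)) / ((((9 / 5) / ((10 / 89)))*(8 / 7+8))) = 7 / 1824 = 0.00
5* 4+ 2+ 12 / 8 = 47 / 2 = 23.50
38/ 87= 0.44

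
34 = 34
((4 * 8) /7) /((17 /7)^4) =10976 /83521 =0.13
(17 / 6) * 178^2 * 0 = 0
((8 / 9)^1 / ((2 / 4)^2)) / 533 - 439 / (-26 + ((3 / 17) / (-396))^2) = 10608439224208 / 628042116195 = 16.89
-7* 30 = -210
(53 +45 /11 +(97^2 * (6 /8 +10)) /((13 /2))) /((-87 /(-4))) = 8933570 /12441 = 718.07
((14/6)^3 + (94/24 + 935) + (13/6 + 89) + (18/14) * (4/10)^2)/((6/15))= 19712563/7560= 2607.48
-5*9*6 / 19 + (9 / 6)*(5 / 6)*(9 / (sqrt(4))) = -1305 / 152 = -8.59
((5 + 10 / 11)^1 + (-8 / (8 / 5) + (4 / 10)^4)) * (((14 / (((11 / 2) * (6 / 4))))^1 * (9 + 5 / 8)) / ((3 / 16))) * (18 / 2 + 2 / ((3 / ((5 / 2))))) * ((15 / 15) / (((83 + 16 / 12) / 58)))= 1038944256 / 1739375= 597.31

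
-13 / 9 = -1.44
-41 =-41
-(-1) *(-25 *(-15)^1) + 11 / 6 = 2261 / 6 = 376.83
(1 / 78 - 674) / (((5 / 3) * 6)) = -52571 / 780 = -67.40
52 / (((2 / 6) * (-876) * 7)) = -13 / 511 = -0.03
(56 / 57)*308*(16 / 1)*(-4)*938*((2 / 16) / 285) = -129428992 / 16245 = -7967.31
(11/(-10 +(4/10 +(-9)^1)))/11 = -5/93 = -0.05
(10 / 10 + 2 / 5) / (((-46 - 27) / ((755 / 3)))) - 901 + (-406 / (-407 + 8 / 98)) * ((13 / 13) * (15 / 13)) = -51355096042 / 56766333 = -904.68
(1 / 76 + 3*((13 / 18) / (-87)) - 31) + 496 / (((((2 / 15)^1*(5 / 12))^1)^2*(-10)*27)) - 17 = -63793741 / 99180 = -643.21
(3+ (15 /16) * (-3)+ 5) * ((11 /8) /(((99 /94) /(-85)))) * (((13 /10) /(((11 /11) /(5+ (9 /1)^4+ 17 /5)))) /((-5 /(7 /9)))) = 66075539803 /86400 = 764763.19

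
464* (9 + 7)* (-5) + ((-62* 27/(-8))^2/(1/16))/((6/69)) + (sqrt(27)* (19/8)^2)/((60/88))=3971* sqrt(3)/160 + 16038847/2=8019466.49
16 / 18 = 8 / 9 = 0.89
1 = 1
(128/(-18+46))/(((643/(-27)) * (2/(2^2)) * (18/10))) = -960/4501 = -0.21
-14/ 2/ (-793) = 7/ 793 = 0.01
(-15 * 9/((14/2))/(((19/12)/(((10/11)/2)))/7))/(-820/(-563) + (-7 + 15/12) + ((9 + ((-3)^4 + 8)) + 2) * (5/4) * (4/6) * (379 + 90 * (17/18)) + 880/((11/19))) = -54723600/56737671617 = -0.00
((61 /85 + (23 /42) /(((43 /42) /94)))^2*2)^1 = 69484700898 /13359025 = 5201.33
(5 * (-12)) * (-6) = 360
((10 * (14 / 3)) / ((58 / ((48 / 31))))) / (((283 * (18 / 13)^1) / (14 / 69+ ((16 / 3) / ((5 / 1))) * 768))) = 411602464 / 157992957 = 2.61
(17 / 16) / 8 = 17 / 128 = 0.13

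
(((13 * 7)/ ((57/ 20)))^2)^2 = 10971993760000/ 10556001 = 1039408.18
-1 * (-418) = 418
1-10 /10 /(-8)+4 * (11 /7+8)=2207 /56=39.41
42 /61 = 0.69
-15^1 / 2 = -15 / 2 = -7.50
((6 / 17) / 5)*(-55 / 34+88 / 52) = 0.01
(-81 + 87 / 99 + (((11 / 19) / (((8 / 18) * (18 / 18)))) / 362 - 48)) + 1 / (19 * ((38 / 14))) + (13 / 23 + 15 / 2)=-47623161277 / 396750552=-120.03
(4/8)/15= 1/30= 0.03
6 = 6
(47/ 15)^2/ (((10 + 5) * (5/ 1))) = 2209/ 16875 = 0.13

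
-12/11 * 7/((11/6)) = -504/121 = -4.17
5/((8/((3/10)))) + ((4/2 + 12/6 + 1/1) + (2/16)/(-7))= 579/112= 5.17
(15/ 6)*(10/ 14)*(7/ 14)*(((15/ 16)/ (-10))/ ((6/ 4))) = -25/ 448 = -0.06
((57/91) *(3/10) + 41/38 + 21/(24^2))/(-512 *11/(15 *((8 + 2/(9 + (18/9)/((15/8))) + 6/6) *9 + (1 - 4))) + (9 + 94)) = 1628964147/122853942848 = 0.01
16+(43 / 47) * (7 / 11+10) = 13303 / 517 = 25.73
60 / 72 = 5 / 6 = 0.83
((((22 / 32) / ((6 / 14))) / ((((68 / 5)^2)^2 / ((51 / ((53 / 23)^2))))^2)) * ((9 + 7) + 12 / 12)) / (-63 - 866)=-0.00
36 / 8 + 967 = 1943 / 2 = 971.50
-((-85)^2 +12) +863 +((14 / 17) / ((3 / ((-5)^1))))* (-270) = -102058 / 17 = -6003.41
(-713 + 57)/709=-656/709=-0.93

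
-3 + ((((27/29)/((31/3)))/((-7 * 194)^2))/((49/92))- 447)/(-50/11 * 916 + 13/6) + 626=3475753038428412025/5578096104262787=623.11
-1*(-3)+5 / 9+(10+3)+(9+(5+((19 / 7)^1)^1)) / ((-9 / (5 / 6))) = 1891 / 126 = 15.01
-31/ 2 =-15.50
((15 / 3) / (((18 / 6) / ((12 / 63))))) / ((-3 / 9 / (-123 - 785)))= 18160 / 21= 864.76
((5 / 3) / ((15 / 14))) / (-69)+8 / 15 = 1586 / 3105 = 0.51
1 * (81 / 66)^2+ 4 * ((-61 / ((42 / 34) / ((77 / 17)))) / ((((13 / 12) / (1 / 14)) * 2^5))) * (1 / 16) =980233 / 704704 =1.39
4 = 4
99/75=33/25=1.32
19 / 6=3.17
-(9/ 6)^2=-9/ 4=-2.25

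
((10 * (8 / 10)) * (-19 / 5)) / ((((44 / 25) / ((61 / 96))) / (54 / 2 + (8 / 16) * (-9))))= -86925 / 352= -246.95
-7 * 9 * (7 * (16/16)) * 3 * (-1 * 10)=13230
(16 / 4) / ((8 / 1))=0.50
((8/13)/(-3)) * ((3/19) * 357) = -2856/247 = -11.56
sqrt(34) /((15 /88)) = 88*sqrt(34) /15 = 34.21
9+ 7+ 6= 22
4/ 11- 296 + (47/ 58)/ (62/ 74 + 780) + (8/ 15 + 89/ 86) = -1748072431324/ 5944467705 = -294.07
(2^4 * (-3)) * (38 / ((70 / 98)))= -2553.60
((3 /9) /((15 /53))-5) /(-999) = 172 /44955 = 0.00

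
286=286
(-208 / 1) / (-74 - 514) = 52 / 147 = 0.35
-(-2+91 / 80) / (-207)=-0.00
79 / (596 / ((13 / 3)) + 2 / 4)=2054 / 3589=0.57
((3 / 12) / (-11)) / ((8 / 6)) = -3 / 176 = -0.02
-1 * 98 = -98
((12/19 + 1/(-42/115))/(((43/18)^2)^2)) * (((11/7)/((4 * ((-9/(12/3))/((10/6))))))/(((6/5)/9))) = 449331300/3182903731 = 0.14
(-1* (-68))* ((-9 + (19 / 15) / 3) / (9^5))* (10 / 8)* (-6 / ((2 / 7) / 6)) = 91868 / 59049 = 1.56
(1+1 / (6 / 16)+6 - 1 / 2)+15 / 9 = 65 / 6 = 10.83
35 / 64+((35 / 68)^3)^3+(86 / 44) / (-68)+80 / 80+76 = 26508820251169396257 / 341958103260725248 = 77.52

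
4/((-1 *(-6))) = 2/3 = 0.67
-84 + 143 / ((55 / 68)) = 464 / 5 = 92.80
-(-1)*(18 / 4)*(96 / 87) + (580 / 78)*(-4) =-28024 / 1131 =-24.78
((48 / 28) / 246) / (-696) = -1 / 99876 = -0.00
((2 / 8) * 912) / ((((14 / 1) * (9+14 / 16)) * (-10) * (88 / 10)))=-114 / 6083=-0.02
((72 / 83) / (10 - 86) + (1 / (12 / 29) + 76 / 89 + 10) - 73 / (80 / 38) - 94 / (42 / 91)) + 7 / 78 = -49262312959 / 218950680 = -224.99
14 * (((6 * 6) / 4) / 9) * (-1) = -14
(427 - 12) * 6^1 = 2490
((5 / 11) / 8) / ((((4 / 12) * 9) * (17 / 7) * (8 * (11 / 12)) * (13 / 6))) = 105 / 213928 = 0.00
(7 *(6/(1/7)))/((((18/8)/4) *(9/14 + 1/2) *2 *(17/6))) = 1372/17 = 80.71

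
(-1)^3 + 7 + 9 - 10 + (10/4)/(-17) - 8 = -107/34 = -3.15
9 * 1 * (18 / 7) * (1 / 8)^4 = 81 / 14336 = 0.01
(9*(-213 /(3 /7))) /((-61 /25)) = 111825 /61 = 1833.20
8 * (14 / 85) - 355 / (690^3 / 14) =735851711 / 558465300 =1.32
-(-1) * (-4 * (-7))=28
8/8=1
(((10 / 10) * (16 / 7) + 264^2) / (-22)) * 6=-19008.62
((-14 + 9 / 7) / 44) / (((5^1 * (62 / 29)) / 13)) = -33553 / 95480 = -0.35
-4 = -4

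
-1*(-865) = 865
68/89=0.76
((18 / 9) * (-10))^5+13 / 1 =-3199987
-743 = -743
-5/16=-0.31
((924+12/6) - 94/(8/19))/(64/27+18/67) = 5085099/19096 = 266.29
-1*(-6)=6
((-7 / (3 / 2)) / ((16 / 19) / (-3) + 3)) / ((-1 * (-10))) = -133 / 775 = -0.17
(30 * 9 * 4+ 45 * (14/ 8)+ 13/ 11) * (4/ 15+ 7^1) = 5563033/ 660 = 8428.84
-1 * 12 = -12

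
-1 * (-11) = 11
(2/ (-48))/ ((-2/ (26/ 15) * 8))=0.00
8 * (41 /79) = 328 /79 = 4.15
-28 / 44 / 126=-1 / 198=-0.01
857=857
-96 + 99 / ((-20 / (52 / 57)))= -9549 / 95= -100.52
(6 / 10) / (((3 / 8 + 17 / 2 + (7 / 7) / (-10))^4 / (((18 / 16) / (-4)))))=-16000 / 562166163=-0.00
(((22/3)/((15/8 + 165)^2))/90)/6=352/721801125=0.00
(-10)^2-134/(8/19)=-873/4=-218.25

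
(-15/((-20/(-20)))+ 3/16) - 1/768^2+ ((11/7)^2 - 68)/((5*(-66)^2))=-28783791781/1942814720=-14.82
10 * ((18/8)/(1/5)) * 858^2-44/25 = 82818448.24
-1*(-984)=984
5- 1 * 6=-1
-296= -296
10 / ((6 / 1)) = 5 / 3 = 1.67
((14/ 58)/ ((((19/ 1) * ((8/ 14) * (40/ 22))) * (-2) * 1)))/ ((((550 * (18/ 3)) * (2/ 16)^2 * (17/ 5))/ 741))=-637/ 24650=-0.03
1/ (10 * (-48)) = -1/ 480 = -0.00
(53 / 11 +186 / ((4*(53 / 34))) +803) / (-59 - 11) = -488349 / 40810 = -11.97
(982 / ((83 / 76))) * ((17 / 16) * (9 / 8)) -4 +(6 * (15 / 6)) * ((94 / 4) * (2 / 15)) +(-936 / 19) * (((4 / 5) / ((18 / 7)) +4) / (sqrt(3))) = 1484441 / 1328 -20176 * sqrt(3) / 285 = 995.18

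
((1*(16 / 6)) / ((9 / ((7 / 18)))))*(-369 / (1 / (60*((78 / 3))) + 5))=-596960 / 70209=-8.50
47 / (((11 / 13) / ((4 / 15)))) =2444 / 165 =14.81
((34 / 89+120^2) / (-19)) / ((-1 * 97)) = 7.81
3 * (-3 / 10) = -9 / 10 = -0.90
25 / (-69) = -0.36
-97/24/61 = -97/1464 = -0.07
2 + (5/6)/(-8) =91/48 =1.90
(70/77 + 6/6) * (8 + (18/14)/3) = 16.09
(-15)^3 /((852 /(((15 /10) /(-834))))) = 1125 /157904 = 0.01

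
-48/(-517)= 48/517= 0.09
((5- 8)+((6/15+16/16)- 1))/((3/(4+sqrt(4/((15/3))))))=-52/15- 26* sqrt(5)/75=-4.24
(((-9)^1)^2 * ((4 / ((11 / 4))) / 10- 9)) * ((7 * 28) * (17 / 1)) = -131437404 / 55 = -2389770.98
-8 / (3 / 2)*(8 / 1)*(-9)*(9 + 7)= 6144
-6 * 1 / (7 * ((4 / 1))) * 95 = -285 / 14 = -20.36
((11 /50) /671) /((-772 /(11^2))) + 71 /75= 6686701 /7063800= 0.95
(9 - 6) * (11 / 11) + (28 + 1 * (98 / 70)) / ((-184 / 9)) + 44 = 45.56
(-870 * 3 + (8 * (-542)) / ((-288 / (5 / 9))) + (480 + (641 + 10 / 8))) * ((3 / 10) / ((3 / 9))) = -479321 / 360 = -1331.45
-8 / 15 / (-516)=2 / 1935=0.00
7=7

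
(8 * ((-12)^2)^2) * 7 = 1161216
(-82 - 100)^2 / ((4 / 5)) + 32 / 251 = 10392687 / 251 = 41405.13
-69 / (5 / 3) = -207 / 5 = -41.40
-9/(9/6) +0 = -6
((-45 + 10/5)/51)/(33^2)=-43/55539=-0.00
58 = 58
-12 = -12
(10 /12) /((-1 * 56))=-5 /336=-0.01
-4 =-4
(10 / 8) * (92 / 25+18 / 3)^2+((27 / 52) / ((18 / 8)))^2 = 2475454 / 21125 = 117.18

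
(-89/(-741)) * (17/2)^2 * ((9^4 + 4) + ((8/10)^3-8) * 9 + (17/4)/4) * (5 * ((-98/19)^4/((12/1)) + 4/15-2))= 16142038.48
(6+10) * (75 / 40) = 30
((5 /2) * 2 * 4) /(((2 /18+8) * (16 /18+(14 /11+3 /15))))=1.04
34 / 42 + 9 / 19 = 512 / 399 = 1.28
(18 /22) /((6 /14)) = 21 /11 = 1.91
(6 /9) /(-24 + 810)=1 /1179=0.00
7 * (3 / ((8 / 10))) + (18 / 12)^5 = 1083 / 32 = 33.84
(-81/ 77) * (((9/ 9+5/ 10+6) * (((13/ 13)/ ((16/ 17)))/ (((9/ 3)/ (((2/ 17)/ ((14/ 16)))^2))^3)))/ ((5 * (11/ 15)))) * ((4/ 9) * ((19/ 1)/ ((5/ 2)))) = -239075328/ 141486908495471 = -0.00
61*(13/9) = 793/9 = 88.11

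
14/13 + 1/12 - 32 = -4811/156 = -30.84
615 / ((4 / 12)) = 1845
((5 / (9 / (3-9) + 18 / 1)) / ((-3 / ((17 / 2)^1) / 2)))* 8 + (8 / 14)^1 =-9124 / 693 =-13.17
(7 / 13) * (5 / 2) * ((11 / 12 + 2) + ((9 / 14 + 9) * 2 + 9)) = 13105 / 312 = 42.00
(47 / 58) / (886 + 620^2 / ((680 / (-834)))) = -799 / 463981324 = -0.00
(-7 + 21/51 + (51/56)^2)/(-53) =307015/2825536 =0.11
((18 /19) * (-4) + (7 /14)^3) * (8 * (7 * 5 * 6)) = -116970 /19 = -6156.32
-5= -5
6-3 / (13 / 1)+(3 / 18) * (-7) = 359 / 78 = 4.60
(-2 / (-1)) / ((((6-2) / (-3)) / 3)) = -9 / 2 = -4.50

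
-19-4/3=-61/3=-20.33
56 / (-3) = -56 / 3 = -18.67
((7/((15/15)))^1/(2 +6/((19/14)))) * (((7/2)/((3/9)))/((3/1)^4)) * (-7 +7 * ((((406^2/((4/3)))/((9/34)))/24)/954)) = 4341684053/226258272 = 19.19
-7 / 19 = -0.37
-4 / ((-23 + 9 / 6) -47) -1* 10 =-1362 / 137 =-9.94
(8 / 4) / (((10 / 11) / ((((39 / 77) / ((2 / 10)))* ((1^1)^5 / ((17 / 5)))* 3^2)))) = 1755 / 119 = 14.75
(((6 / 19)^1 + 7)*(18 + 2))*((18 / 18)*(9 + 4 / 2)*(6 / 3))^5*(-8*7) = -802317429760 / 19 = -42227233145.26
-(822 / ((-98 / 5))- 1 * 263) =14942 / 49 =304.94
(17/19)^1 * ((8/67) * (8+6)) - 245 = -309981/1273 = -243.50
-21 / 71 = -0.30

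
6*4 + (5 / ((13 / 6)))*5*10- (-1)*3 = 1851 / 13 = 142.38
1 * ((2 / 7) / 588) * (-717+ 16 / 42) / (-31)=15049 / 1339758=0.01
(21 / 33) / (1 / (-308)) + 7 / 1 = -189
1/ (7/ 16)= 16/ 7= 2.29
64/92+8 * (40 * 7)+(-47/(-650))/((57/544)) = 954998432/426075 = 2241.39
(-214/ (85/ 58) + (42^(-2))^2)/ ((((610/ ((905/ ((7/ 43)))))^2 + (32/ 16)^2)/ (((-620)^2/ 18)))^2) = -16360020279922184522731351822993375/ 3954301043672285800823952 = -4137272326.83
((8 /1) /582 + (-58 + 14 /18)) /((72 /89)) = -70.72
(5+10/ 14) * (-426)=-17040/ 7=-2434.29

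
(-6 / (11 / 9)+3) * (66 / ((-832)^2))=-63 / 346112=-0.00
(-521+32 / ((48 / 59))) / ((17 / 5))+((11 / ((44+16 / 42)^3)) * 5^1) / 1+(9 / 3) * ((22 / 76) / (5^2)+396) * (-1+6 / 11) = -157280294366081 / 230723906880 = -681.68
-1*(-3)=3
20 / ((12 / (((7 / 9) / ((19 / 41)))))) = 1435 / 513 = 2.80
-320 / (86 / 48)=-7680 / 43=-178.60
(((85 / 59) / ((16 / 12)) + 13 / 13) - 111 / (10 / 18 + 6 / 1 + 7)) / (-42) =87931 / 604632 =0.15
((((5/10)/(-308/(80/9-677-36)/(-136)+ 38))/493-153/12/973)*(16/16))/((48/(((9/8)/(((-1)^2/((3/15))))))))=-7250089179/118274265234944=-0.00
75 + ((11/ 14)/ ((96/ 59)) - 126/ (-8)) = 122617/ 1344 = 91.23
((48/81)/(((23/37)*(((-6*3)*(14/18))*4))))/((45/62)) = -4588/195615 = -0.02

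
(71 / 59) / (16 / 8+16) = 71 / 1062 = 0.07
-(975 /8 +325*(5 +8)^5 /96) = -120681925 /96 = -1257103.39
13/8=1.62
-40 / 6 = -20 / 3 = -6.67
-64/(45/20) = -256/9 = -28.44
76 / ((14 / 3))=114 / 7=16.29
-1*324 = -324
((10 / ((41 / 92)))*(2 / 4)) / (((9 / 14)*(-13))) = -6440 / 4797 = -1.34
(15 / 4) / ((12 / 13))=65 / 16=4.06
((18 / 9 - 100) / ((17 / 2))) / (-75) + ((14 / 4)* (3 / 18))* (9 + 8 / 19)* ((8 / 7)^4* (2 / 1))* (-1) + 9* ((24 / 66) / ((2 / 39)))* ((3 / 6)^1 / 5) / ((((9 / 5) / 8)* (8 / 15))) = 3161100427 / 91400925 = 34.58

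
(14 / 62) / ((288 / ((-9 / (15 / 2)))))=-7 / 7440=-0.00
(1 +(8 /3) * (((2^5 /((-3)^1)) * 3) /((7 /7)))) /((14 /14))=-253 /3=-84.33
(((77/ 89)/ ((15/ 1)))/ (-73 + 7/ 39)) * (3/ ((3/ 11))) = -11011/ 1263800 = -0.01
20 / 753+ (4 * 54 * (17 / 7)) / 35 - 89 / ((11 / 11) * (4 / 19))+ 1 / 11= -3308991241 / 8117340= -407.64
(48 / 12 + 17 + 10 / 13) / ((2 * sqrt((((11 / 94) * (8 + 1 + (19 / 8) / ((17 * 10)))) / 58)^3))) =8393463040 * sqrt(15622930895) / 236395286413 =4437.96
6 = 6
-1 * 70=-70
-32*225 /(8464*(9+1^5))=-0.09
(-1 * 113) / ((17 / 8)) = -904 / 17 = -53.18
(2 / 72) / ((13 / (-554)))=-277 / 234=-1.18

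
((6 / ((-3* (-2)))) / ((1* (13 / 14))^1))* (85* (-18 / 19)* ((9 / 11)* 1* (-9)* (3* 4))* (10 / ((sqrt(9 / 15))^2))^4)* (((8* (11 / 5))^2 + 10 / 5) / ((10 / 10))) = 184336562384.98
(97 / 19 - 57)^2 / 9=972196 / 3249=299.23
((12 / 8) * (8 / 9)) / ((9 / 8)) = 32 / 27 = 1.19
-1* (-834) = 834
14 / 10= 7 / 5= 1.40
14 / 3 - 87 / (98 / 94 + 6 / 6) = -3641 / 96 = -37.93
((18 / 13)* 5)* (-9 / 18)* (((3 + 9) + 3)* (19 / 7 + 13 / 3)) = -365.93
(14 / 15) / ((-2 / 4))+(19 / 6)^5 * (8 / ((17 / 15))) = 61851067 / 27540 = 2245.86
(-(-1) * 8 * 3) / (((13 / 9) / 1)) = 216 / 13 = 16.62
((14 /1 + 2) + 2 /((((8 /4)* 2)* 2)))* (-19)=-1235 /4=-308.75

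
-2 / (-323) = 2 / 323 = 0.01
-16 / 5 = -3.20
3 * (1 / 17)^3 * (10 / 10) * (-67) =-201 / 4913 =-0.04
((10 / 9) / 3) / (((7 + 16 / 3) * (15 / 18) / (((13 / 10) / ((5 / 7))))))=182 / 2775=0.07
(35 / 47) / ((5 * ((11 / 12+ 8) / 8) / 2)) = 1344 / 5029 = 0.27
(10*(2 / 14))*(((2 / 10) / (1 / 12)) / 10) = 12 / 35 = 0.34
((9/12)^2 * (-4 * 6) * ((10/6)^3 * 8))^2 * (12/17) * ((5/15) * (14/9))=14000000/153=91503.27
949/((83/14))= 13286/83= 160.07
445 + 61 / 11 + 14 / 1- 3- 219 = 242.55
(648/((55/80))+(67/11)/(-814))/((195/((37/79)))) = 1687897/745602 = 2.26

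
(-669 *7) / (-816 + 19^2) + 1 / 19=10.34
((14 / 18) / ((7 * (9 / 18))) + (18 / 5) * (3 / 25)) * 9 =736 / 125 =5.89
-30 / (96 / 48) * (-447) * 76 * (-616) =-313901280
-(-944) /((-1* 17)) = -944 /17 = -55.53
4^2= 16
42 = 42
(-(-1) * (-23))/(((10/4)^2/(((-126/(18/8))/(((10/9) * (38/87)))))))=1008504/2375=424.63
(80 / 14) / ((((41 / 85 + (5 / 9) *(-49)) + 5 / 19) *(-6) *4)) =24225 / 2693873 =0.01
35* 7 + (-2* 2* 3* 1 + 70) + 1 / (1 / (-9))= 294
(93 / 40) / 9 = 31 / 120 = 0.26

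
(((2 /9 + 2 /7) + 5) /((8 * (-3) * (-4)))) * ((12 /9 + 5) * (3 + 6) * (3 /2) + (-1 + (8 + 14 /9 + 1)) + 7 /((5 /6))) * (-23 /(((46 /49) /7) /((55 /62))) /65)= -1741464263 /125349120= -13.89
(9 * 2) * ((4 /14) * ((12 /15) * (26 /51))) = 1248 /595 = 2.10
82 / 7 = 11.71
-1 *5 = -5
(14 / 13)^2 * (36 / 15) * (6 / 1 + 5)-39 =-7083 / 845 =-8.38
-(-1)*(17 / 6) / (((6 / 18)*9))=17 / 18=0.94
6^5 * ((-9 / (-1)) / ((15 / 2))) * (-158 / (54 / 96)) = -13105152 / 5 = -2621030.40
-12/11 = -1.09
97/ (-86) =-97/ 86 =-1.13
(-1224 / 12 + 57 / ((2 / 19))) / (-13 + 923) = 879 / 1820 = 0.48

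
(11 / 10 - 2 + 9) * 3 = 243 / 10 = 24.30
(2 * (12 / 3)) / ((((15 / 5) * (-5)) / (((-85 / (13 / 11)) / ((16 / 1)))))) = 2.40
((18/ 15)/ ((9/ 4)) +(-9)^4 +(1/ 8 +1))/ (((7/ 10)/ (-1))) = -787519/ 84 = -9375.23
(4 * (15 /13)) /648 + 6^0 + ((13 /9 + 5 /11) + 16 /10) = 173981 /38610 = 4.51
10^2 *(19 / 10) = 190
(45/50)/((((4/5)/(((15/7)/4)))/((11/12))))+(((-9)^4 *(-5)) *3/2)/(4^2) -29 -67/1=-3170.92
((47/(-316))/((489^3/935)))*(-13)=571285/36949933404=0.00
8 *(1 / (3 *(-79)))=-8 / 237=-0.03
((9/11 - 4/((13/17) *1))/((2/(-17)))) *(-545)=-5846215/286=-20441.31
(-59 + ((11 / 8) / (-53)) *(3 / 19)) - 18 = -620345 / 8056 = -77.00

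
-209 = -209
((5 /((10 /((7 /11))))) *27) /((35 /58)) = 783 /55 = 14.24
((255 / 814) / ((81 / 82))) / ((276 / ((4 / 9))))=3485 / 6824169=0.00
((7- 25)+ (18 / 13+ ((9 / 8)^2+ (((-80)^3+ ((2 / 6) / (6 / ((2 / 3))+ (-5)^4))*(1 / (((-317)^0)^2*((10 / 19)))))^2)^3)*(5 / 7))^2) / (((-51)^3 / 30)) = -122928441994782711067345535213549123443692538736884745071445292133014011973881170196990093611235433149394812041421329301209 / 3282904133495173336377566611558112378430321082368000000000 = -37445029460517886800754960000000000000000000000000000000000000000.00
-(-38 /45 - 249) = 11243 /45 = 249.84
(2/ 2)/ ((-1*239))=-1/ 239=-0.00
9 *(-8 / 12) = -6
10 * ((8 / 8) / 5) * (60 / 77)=120 / 77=1.56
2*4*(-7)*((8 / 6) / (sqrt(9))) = -224 / 9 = -24.89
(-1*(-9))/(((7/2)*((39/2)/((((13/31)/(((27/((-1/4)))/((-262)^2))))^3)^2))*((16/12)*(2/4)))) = 18967159882201690481530047141146/267428863397360007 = 70924131528836.80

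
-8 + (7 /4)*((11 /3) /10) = -883 /120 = -7.36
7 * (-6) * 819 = -34398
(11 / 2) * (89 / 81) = 979 / 162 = 6.04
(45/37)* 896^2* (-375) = -13547520000/37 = -366149189.19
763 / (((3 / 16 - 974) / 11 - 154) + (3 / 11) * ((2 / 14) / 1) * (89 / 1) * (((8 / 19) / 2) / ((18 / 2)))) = -3.15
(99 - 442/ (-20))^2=1466521/ 100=14665.21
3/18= 1/6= 0.17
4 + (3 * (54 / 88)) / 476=83857 / 20944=4.00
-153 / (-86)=153 / 86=1.78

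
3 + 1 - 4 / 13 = 48 / 13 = 3.69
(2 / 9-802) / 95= -7216 / 855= -8.44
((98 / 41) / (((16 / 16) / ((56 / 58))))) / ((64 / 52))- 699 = -697.12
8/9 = 0.89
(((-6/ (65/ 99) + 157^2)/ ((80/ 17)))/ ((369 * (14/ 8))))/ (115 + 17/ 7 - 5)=27227047/ 377523900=0.07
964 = 964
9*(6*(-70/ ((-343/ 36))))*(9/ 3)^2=174960/ 49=3570.61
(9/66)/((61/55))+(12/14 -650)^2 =2519048927/5978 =421386.57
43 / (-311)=-43 / 311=-0.14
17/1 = 17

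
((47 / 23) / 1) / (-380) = -47 / 8740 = -0.01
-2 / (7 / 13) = -26 / 7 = -3.71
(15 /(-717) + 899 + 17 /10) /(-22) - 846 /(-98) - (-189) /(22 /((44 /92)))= -151907601 /5387060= -28.20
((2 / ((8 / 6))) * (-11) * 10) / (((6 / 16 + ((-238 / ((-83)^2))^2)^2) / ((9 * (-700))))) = 18730062202468264956000 / 6756902364759011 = 2771989.47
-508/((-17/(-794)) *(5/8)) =-3226816/85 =-37962.54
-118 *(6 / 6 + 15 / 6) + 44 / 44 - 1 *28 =-440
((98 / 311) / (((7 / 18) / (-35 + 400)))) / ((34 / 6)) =275940 / 5287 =52.19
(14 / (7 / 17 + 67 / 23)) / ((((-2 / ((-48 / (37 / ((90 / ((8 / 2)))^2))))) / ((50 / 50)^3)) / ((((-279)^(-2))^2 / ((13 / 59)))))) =161483 / 155918973951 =0.00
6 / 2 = 3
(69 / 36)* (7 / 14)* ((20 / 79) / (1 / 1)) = 115 / 474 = 0.24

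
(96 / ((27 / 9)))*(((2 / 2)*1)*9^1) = 288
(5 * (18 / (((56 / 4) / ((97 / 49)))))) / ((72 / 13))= 6305 / 2744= 2.30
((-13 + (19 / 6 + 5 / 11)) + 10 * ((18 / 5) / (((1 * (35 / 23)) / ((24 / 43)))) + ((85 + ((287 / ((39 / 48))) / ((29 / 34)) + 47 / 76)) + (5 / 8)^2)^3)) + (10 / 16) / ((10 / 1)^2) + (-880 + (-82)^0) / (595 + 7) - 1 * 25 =598624286517075392710465293739 / 478492588471346921472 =1251062818.82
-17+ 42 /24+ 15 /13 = -733 /52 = -14.10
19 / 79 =0.24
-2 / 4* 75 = -75 / 2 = -37.50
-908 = -908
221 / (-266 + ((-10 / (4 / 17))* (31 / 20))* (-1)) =-1768 / 1601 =-1.10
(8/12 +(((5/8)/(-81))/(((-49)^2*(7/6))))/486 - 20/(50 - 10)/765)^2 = 2494042214057101879609/5622614406989383809600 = 0.44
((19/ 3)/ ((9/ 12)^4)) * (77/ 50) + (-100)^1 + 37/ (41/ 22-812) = -2498270426/ 36091575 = -69.22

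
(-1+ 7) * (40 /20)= 12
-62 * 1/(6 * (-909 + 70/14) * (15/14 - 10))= -217/169500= -0.00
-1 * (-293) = 293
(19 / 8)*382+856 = 7053 / 4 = 1763.25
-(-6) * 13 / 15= 26 / 5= 5.20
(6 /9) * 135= 90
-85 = -85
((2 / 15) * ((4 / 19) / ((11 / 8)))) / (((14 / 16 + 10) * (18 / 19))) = 256 / 129195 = 0.00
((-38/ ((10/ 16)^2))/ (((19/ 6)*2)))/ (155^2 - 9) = -24/ 37525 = -0.00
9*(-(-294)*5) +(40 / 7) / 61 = 5649250 / 427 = 13230.09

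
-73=-73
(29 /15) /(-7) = -0.28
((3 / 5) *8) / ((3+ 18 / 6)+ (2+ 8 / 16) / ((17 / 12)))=34 / 55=0.62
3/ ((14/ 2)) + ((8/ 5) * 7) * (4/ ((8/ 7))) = 1387/ 35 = 39.63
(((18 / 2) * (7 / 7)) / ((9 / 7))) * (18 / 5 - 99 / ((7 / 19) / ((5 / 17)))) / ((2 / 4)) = -89766 / 85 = -1056.07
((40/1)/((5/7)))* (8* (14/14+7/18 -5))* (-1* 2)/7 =462.22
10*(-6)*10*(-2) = 1200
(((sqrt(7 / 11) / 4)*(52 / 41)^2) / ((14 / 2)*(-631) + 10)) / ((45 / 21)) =-364*sqrt(77) / 94026735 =-0.00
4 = 4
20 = 20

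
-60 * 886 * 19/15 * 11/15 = -740696/15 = -49379.73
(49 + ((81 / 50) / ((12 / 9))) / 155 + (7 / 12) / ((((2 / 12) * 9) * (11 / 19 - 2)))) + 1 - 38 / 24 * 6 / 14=2586751093 / 52731000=49.06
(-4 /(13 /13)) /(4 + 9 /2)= -8 /17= -0.47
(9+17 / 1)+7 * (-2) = 12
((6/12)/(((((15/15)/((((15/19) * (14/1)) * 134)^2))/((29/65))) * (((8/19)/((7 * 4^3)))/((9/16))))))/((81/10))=8930416600/247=36155532.79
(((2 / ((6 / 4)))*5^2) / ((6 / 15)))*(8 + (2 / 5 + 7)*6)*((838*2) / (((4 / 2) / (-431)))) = -1577143933.33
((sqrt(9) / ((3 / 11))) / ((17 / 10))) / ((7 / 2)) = 220 / 119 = 1.85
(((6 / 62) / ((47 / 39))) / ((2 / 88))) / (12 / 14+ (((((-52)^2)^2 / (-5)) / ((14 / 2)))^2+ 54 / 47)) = 1576575 / 19472706118477973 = 0.00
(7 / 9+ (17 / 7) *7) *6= 320 / 3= 106.67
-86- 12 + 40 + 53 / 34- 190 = -8379 / 34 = -246.44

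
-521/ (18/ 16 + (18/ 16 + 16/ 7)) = -14588/ 127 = -114.87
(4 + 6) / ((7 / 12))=120 / 7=17.14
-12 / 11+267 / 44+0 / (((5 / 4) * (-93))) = 219 / 44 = 4.98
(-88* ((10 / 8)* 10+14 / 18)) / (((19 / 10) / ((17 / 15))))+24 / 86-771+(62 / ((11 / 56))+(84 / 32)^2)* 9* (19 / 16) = 491806589851 / 248472576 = 1979.32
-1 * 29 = -29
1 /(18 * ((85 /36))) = 2 /85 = 0.02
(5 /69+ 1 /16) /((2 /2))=149 /1104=0.13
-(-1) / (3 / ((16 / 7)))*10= 160 / 21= 7.62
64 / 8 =8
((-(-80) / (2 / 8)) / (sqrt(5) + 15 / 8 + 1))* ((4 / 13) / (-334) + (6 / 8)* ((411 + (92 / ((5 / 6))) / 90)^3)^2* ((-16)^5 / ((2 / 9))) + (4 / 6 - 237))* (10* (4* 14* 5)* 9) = -29797303194357030963334870333514176126976 / 241693359375 + 10364279371950271639420824463831017783296* sqrt(5) / 241693359375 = -27398642635451582618260700000.00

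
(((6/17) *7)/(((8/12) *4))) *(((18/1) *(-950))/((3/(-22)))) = 1975050/17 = 116179.41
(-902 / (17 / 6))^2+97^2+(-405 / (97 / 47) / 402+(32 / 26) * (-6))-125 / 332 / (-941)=844808134595217993 / 7628083514116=110749.72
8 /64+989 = 7913 /8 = 989.12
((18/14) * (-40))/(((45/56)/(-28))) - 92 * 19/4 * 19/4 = -1135/4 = -283.75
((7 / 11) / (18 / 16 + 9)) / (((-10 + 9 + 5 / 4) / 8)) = 1792 / 891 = 2.01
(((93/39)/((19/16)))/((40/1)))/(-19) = -62/23465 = -0.00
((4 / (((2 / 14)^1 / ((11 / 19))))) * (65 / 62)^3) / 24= 21146125 / 27169392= 0.78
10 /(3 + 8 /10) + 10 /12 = 395 /114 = 3.46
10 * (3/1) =30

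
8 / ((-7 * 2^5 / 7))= -1 / 4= -0.25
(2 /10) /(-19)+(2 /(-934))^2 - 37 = -37.01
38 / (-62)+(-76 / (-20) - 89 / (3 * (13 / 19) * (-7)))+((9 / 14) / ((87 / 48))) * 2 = 12382523 / 1227135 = 10.09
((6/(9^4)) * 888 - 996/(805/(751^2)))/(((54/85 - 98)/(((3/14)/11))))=1740424408477/12465604998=139.62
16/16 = 1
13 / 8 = 1.62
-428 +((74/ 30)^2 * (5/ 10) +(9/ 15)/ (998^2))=-95233420327/ 224100900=-424.96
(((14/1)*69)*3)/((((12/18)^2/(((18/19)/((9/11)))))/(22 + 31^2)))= 141012333/19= 7421701.74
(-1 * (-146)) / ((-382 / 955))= -365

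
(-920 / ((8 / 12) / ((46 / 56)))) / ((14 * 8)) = -7935 / 784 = -10.12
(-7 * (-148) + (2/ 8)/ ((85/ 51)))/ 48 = 20723/ 960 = 21.59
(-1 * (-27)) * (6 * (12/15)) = 648/5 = 129.60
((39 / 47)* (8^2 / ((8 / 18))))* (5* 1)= 597.45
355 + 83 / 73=25998 / 73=356.14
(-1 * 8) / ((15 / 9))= -24 / 5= -4.80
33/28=1.18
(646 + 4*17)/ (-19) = -714/ 19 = -37.58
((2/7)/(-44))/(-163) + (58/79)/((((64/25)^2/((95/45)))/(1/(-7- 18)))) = -172161961/18275862528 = -0.01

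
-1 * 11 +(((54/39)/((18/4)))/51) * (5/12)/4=-87511/7956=-11.00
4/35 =0.11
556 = 556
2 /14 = 1 /7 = 0.14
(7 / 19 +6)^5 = 25937424601 / 2476099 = 10475.12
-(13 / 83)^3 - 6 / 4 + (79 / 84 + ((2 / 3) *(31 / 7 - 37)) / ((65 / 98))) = -103966874729 / 3121957020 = -33.30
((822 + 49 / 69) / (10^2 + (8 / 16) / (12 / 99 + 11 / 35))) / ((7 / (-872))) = -49797828944 / 49147665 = -1013.23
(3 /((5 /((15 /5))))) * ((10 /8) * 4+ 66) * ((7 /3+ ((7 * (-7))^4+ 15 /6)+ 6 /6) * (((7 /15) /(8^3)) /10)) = 17190653977 /256000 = 67150.99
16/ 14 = 8/ 7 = 1.14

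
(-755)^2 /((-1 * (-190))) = 114005 /38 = 3000.13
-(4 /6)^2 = -4 /9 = -0.44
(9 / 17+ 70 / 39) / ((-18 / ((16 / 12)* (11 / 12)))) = -16951 / 107406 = -0.16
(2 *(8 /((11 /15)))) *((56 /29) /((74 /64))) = 430080 /11803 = 36.44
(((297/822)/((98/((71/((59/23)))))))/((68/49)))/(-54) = -17963/13191456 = -0.00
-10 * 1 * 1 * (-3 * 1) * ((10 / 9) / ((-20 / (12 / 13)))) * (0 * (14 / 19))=0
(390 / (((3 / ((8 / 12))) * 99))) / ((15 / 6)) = 104 / 297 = 0.35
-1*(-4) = 4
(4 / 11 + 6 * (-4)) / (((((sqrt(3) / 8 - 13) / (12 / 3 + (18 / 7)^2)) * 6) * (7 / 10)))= 5408000 * sqrt(3) / 122392347 + 562432000 / 122392347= 4.67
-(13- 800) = 787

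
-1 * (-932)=932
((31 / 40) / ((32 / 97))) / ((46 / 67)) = 201469 / 58880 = 3.42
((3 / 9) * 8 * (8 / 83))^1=64 / 249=0.26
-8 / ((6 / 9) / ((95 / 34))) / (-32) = 285 / 272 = 1.05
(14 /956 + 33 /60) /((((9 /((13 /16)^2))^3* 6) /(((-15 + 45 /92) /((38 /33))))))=-12753978783689 /27251190609739776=-0.00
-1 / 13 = -0.08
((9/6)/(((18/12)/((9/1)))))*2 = 18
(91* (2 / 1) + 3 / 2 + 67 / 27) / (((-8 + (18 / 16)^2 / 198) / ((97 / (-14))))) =342908192 / 2127195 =161.20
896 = 896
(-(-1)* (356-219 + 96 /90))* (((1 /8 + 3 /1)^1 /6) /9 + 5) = 905027 /1296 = 698.32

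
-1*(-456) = 456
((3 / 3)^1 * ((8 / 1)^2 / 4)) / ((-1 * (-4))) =4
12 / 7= 1.71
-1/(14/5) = -5/14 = -0.36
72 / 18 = 4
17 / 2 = 8.50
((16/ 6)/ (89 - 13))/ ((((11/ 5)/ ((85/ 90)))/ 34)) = 2890/ 5643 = 0.51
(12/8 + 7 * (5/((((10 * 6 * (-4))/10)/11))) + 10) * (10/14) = -545/168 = -3.24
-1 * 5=-5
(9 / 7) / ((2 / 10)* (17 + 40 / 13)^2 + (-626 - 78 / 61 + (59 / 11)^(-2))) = -1614853305 / 686562332918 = -0.00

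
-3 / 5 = -0.60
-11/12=-0.92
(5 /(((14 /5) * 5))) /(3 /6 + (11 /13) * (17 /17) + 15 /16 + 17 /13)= 0.10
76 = 76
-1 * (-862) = 862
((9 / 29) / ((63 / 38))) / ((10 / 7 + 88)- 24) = 19 / 6641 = 0.00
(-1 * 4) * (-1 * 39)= 156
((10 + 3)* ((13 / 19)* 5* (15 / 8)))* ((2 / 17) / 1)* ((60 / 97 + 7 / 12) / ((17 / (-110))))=-325092625 / 4261016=-76.29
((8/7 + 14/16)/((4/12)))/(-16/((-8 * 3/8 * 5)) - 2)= -5085/784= -6.49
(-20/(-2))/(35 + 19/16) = 160/579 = 0.28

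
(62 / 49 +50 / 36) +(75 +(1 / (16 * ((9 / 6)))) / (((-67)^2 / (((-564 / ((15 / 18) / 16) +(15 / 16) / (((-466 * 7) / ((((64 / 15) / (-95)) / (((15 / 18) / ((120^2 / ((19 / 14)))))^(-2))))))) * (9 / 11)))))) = 2437548646428603187219 / 31423064740429824000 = 77.57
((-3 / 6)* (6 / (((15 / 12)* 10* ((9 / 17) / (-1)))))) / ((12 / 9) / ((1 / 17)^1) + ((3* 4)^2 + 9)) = 2 / 775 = 0.00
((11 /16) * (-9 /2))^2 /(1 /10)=49005 /512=95.71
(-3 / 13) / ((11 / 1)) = -3 / 143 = -0.02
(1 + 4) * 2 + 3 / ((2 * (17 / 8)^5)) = 14247722 / 1419857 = 10.03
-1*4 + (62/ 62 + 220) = 217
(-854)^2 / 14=52094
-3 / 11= -0.27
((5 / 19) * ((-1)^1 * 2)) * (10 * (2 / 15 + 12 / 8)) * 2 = -980 / 57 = -17.19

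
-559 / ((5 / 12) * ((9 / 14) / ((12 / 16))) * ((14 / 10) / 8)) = -8944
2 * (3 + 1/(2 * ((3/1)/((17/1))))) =35/3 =11.67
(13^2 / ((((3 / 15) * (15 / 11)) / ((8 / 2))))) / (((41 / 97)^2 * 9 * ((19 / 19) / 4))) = 279861296 / 45387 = 6166.11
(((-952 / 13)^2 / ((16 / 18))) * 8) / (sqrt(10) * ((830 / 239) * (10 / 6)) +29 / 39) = -13511706594624 / 125917940369 +8090258601600 * sqrt(10) / 9685995413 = 2534.00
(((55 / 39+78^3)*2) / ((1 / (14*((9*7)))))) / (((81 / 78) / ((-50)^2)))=18137431340000 / 9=2015270148888.89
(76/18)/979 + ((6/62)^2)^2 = 35807489/8137143531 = 0.00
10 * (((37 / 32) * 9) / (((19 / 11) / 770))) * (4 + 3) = 49358925 / 152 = 324729.77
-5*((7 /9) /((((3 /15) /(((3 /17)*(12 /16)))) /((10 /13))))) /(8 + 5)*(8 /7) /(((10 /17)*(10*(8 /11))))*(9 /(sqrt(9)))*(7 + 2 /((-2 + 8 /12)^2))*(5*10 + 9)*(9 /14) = -438075 /11648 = -37.61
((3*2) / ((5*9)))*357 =238 / 5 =47.60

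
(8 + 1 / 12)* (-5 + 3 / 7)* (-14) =1552 / 3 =517.33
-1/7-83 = -582/7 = -83.14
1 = 1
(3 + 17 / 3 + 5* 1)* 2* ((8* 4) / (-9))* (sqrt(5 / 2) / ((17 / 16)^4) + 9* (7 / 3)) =-18368 / 9- 85983232* sqrt(10) / 2255067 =-2161.46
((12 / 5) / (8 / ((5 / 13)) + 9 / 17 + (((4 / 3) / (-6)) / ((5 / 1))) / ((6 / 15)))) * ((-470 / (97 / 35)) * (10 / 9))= -4194750 / 196813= -21.31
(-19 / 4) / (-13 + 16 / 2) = 19 / 20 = 0.95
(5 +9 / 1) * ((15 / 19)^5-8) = -266691838 / 2476099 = -107.71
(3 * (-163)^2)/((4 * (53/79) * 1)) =6296853/212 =29702.14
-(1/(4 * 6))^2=-1/576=-0.00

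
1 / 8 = 0.12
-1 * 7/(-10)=7/10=0.70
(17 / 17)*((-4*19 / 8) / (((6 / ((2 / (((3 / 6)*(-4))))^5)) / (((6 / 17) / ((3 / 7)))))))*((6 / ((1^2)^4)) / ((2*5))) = 133 / 170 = 0.78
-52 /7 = -7.43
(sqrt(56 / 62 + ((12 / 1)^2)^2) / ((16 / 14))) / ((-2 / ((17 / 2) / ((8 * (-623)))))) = 17 * sqrt(4982041) / 353152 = 0.11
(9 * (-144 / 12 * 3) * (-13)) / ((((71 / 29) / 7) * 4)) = 213759 / 71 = 3010.69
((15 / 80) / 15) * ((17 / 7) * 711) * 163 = 1970181 / 560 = 3518.18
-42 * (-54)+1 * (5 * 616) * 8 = 26908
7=7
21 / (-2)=-21 / 2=-10.50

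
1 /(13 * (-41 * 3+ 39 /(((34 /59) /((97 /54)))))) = -612 /11401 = -0.05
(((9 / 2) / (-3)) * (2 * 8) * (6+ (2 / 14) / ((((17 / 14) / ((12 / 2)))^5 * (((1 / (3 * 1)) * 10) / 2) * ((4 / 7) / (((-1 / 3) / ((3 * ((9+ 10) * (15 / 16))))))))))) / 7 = -52508944944 / 4721024525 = -11.12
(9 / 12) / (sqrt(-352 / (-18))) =9 * sqrt(11) / 176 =0.17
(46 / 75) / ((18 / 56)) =1.91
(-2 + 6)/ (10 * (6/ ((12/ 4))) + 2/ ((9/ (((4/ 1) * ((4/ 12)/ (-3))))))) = 81/ 403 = 0.20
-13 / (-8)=1.62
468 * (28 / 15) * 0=0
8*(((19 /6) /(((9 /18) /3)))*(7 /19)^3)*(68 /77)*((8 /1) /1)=213248 /3971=53.70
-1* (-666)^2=-443556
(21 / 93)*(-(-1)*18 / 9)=0.45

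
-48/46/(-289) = 24/6647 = 0.00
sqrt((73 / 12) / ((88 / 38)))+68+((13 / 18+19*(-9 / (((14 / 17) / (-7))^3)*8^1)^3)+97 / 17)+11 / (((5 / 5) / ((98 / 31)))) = sqrt(45771) / 132+15581330585437493135 / 9486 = 1642560677360057.82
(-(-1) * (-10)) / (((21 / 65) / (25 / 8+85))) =-76375 / 28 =-2727.68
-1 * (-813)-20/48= 9751/12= 812.58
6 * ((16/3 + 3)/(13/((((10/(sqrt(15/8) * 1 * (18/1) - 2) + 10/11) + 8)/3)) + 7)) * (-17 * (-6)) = 86640840 * sqrt(30)/60250207 + 27032433720/60250207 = 456.55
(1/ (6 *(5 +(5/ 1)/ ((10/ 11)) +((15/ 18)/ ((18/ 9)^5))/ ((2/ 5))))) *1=64/ 4057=0.02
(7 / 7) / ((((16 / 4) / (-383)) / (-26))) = 4979 / 2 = 2489.50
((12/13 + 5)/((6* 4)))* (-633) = -16247/104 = -156.22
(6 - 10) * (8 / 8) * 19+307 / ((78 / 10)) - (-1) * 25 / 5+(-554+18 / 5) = -582.04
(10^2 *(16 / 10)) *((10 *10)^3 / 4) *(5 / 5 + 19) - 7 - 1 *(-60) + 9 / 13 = 10400000698 / 13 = 800000053.69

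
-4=-4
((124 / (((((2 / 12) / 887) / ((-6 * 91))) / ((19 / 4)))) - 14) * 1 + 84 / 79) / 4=-67605169597 / 158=-427880820.23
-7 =-7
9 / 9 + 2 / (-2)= 0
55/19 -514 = -9711/19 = -511.11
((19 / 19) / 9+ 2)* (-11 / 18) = -209 / 162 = -1.29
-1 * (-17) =17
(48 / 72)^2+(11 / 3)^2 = 125 / 9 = 13.89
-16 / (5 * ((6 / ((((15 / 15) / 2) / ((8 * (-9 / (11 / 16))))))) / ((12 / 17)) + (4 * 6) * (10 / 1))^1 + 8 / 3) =66 / 31759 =0.00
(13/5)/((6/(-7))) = -91/30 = -3.03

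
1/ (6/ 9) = 1.50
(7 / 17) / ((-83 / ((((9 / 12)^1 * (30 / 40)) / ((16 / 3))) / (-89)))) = 189 / 32148224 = 0.00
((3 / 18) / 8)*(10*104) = 21.67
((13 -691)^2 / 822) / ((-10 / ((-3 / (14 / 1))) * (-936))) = -12769 / 997360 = -0.01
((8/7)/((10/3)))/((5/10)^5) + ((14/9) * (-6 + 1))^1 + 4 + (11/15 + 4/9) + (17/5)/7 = 8.86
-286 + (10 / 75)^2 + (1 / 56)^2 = -201788831 / 705600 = -285.98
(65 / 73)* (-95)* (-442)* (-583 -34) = -1684008950 / 73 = -23068615.75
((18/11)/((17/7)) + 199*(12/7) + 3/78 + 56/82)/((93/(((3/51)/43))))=477975529/94863070302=0.01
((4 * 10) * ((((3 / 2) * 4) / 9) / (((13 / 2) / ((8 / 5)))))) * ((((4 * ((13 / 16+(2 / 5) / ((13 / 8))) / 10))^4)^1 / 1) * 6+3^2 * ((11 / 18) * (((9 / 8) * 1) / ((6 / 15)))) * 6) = 708354181264401 / 1160290625000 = 610.50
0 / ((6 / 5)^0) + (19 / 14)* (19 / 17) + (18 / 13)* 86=373117 / 3094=120.59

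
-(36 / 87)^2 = -144 / 841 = -0.17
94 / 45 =2.09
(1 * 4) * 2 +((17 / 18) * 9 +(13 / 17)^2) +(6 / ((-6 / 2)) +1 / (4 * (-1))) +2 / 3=53759 / 3468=15.50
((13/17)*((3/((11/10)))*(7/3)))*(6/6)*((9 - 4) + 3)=7280/187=38.93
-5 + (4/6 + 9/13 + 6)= 92/39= 2.36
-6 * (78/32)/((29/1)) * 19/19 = -117/232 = -0.50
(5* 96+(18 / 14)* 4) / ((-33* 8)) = -1.84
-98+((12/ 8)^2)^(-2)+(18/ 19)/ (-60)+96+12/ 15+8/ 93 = -444761/ 477090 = -0.93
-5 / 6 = -0.83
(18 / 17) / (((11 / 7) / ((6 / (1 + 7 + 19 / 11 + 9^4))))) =378 / 614363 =0.00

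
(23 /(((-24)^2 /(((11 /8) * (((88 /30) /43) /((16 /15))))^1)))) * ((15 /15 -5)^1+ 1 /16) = -19481 /1409024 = -0.01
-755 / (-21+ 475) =-755 / 454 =-1.66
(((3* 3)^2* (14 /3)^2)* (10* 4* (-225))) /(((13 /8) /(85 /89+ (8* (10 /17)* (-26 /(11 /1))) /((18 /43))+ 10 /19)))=1007675897760000 /4110821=245127651.57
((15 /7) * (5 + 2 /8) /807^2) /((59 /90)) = 225 /8538598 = 0.00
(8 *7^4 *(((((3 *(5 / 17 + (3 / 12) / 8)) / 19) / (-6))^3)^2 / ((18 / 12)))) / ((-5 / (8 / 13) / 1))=-24609937089105963 / 39627654227478139811921920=-0.00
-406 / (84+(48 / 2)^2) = -203 / 330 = -0.62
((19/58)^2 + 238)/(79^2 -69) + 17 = 353765329/20762608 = 17.04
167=167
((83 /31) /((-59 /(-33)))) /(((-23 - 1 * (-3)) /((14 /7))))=-2739 /18290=-0.15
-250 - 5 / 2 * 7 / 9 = -4535 / 18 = -251.94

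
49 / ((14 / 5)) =35 / 2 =17.50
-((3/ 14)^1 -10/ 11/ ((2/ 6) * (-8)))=-171/ 308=-0.56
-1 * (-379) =379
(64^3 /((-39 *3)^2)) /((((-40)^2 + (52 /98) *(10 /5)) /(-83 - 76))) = -170196992 /89494119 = -1.90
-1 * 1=-1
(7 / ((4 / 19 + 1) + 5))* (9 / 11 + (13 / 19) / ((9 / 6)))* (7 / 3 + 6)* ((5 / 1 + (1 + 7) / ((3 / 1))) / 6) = 3215975 / 210276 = 15.29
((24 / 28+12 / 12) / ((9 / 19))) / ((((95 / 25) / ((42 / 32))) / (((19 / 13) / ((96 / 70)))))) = 3325 / 2304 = 1.44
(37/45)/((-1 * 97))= -37/4365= -0.01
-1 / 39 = -0.03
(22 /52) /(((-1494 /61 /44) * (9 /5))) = -36905 /87399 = -0.42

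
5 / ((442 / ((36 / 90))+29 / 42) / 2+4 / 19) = 7980 / 882677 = 0.01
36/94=18/47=0.38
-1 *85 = -85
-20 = -20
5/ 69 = 0.07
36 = 36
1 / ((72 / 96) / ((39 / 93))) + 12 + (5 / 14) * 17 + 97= 150551 / 1302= 115.63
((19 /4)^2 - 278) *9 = -2298.94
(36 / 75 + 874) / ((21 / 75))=21862 / 7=3123.14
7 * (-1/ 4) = -7/ 4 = -1.75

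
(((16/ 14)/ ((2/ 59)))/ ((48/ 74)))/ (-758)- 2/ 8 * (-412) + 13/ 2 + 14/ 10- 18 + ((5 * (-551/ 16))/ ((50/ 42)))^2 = 21012.84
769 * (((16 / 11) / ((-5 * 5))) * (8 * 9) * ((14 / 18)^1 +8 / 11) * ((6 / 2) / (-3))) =14666368 / 3025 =4848.39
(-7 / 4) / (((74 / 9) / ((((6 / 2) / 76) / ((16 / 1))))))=-189 / 359936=-0.00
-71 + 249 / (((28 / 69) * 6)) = 31.27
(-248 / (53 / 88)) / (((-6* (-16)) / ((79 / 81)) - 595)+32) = 1724096 / 1945153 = 0.89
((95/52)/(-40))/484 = -19/201344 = -0.00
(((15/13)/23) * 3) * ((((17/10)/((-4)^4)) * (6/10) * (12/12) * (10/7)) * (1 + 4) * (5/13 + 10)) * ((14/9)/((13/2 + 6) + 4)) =0.00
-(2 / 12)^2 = -1 / 36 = -0.03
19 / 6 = 3.17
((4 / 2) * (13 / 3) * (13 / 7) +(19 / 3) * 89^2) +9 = 351340 / 7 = 50191.43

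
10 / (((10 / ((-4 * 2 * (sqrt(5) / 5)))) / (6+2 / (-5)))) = -224 * sqrt(5) / 25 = -20.04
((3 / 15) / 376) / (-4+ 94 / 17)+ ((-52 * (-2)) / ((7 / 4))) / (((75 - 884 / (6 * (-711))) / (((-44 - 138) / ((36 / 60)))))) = -1879476287311 / 7841182960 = -239.69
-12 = -12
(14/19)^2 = 196/361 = 0.54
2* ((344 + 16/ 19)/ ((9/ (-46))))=-66976/ 19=-3525.05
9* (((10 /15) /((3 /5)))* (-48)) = -480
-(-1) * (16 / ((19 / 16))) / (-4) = -64 / 19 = -3.37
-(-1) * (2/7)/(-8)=-1/28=-0.04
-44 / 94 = -22 / 47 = -0.47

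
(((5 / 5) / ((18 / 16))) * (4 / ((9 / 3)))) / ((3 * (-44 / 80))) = -640 / 891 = -0.72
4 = 4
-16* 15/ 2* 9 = -1080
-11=-11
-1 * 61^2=-3721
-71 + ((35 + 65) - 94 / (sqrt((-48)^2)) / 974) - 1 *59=-701327 / 23376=-30.00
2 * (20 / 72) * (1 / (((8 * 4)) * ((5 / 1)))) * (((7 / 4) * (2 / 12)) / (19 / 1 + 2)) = 1 / 20736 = 0.00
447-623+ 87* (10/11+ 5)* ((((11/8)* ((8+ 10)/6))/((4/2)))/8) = -43.46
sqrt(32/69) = 4 * sqrt(138)/69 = 0.68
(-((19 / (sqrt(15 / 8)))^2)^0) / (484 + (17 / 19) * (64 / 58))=-551 / 267228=-0.00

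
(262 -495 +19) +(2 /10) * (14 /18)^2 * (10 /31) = -537256 /2511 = -213.96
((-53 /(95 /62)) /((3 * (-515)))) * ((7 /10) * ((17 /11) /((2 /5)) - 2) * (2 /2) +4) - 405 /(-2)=545221751 /2690875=202.62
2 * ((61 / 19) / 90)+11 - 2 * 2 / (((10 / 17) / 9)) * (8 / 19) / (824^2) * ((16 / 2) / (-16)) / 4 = 642718957 / 58052448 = 11.07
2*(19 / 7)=38 / 7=5.43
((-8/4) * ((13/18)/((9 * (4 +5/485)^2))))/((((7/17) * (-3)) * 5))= 2079389/1286985105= 0.00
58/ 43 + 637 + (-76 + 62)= 26847/ 43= 624.35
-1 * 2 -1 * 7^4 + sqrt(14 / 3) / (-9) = -2403 -sqrt(42) / 27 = -2403.24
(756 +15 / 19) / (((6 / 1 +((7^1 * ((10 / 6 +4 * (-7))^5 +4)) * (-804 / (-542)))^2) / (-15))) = -103927040999685 / 158281412133301341299866558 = -0.00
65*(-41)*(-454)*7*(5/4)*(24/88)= 63520275/22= 2887285.23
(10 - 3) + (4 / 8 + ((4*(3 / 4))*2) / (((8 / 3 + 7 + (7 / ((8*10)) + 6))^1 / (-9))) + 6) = 76167 / 7562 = 10.07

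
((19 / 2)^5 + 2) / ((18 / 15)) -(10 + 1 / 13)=160925443 / 2496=64473.33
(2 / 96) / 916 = 1 / 43968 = 0.00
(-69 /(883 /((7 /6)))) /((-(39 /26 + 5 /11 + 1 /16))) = 14168 /313465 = 0.05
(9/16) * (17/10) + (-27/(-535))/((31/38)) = 540333/530720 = 1.02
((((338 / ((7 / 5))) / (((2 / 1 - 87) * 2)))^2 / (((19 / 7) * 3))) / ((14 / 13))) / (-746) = -371293 / 1204308084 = -0.00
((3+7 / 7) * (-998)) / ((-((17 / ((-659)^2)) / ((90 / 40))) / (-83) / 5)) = -1618795455930 / 17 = -95223262113.53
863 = 863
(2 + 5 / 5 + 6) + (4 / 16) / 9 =325 / 36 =9.03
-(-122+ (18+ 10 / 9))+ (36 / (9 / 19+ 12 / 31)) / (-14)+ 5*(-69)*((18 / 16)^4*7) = -164343026713 / 43610112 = -3768.46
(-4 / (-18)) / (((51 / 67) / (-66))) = -2948 / 153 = -19.27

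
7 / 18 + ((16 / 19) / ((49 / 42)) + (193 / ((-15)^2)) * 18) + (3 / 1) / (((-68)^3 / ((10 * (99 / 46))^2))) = 82360084741201 / 4977560750400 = 16.55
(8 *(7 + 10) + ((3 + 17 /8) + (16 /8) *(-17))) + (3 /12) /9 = 7715 /72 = 107.15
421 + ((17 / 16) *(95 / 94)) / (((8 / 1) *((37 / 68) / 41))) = 47981271 / 111296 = 431.11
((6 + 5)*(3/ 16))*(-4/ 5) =-1.65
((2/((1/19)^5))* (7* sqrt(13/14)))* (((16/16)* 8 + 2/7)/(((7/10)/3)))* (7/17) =4308412260* sqrt(182)/119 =488434110.20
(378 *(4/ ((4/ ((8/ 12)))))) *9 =2268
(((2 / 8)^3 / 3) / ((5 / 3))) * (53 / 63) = 0.00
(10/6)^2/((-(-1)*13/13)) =25/9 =2.78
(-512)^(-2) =1 / 262144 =0.00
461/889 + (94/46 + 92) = 1933510/20447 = 94.56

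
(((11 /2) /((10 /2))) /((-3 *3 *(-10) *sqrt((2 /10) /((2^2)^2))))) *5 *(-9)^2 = 99 *sqrt(5) /5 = 44.27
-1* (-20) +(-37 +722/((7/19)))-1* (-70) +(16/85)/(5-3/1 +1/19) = 46707163/23205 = 2012.81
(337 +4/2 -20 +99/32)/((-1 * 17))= -10307/544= -18.95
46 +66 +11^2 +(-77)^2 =6162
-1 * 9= -9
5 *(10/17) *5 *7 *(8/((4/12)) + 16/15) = 131600/51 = 2580.39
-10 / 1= -10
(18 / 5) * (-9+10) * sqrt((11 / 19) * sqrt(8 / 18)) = 6 * sqrt(1254) / 95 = 2.24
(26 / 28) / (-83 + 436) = 13 / 4942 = 0.00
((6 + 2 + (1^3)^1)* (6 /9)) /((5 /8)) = 48 /5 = 9.60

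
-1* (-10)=10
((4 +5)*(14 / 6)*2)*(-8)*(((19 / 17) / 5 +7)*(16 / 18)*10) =-1100288 / 51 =-21574.27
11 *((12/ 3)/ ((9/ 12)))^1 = 176/ 3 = 58.67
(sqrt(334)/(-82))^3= -167 * sqrt(334)/275684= -0.01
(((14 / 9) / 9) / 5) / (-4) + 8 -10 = -1627 / 810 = -2.01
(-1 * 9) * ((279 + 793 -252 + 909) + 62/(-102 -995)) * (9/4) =-153628731/4388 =-35011.11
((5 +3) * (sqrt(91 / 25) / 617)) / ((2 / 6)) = 24 * sqrt(91) / 3085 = 0.07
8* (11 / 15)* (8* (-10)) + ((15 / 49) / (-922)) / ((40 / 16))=-31805321 / 67767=-469.33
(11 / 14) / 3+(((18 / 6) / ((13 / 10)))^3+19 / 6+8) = 364760 / 15379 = 23.72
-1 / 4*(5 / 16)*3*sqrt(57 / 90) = -sqrt(570) / 128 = -0.19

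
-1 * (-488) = 488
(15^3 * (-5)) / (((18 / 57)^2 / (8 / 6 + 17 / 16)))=-25946875 / 64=-405419.92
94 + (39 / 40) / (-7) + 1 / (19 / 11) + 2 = 513059 / 5320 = 96.44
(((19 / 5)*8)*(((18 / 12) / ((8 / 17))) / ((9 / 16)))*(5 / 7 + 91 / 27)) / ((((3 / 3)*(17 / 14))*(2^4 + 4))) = 28.97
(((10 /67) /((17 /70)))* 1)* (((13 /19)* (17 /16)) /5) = 455 /5092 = 0.09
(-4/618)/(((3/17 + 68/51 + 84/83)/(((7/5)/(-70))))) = 1411/27488125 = 0.00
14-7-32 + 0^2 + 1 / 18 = -449 / 18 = -24.94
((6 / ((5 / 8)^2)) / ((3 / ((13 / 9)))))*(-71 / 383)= -118144 / 86175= -1.37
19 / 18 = 1.06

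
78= 78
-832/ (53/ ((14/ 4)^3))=-35672/ 53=-673.06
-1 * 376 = -376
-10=-10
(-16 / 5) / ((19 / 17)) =-272 / 95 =-2.86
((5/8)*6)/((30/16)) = 2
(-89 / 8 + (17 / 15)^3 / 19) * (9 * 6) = -5667821 / 9500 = -596.61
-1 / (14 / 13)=-13 / 14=-0.93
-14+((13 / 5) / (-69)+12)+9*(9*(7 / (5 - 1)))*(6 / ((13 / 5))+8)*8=52415681 / 4485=11686.89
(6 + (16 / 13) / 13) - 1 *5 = 185 / 169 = 1.09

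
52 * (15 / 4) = 195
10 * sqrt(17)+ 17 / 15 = 42.36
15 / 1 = 15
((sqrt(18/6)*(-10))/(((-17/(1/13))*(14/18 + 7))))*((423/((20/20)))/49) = 3807*sqrt(3)/75803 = 0.09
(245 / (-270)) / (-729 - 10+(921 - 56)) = -7 / 972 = -0.01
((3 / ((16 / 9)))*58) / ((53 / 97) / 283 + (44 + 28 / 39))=2.19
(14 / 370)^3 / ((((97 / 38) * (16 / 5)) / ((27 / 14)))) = 25137 / 1965336400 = 0.00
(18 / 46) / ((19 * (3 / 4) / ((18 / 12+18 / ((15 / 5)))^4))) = 151875 / 1748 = 86.89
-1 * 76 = -76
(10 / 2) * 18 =90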